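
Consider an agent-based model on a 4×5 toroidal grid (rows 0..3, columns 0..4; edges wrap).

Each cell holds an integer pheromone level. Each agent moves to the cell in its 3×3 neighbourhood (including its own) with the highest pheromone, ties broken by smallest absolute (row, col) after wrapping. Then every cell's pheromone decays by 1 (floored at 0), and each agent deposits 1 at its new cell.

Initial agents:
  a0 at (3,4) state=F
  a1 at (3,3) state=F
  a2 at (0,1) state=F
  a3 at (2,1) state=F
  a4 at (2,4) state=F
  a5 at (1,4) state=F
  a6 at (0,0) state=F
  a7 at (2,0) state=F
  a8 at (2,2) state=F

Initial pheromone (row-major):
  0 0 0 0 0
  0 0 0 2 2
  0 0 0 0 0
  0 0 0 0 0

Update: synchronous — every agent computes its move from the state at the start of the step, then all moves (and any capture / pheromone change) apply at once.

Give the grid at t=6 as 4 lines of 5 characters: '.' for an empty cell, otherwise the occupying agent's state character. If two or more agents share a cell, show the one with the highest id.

.....
...F.
.....
.....

t=1: a0@(0,0) a1@(0,2) a2@(0,0) a3@(1,0) a4@(1,3) a5@(1,3) a6@(1,4) a7@(1,4) a8@(1,3) | pheromone: 2 0 1 0 0 / 1 0 0 4 3 / 0 0 0 0 0 / 0 0 0 0 0
t=2: a0@(1,4) a1@(1,3) a2@(1,4) a3@(1,4) a4@(1,3) a5@(1,3) a6@(1,3) a7@(1,3) a8@(1,3) | pheromone: 1 0 0 0 0 / 0 0 0 9 5 / 0 0 0 0 0 / 0 0 0 0 0
t=3: a0@(1,3) a1@(1,3) a2@(1,3) a3@(1,3) a4@(1,3) a5@(1,3) a6@(1,3) a7@(1,3) a8@(1,3) | pheromone: 0 0 0 0 0 / 0 0 0 17 4 / 0 0 0 0 0 / 0 0 0 0 0
t=4: a0@(1,3) a1@(1,3) a2@(1,3) a3@(1,3) a4@(1,3) a5@(1,3) a6@(1,3) a7@(1,3) a8@(1,3) | pheromone: 0 0 0 0 0 / 0 0 0 25 3 / 0 0 0 0 0 / 0 0 0 0 0
t=5: a0@(1,3) a1@(1,3) a2@(1,3) a3@(1,3) a4@(1,3) a5@(1,3) a6@(1,3) a7@(1,3) a8@(1,3) | pheromone: 0 0 0 0 0 / 0 0 0 33 2 / 0 0 0 0 0 / 0 0 0 0 0
t=6: a0@(1,3) a1@(1,3) a2@(1,3) a3@(1,3) a4@(1,3) a5@(1,3) a6@(1,3) a7@(1,3) a8@(1,3) | pheromone: 0 0 0 0 0 / 0 0 0 41 1 / 0 0 0 0 0 / 0 0 0 0 0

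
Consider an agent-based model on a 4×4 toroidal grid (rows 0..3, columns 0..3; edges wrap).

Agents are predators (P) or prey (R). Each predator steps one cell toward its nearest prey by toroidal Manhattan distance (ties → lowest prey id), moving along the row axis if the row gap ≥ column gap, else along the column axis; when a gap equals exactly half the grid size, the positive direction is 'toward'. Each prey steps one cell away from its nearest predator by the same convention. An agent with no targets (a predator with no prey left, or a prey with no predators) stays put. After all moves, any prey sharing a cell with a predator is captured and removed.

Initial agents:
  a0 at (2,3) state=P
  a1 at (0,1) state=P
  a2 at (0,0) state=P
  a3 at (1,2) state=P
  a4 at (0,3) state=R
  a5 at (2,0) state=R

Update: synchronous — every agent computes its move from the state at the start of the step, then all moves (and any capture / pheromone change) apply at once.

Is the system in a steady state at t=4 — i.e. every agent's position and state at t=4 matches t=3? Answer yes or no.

yes

t=1: a0@(2,0):P a1@(0,2):P a2@(0,3):P a3@(0,2):P a5@(2,1):R
t=2: a0@(2,1):P a1@(1,2):P a2@(1,3):P a3@(1,2):P a5@(2,2):R
t=3: a0@(2,2):P a1@(2,2):P a2@(2,3):P a3@(2,2):P
t=4: (unchanged — steady state)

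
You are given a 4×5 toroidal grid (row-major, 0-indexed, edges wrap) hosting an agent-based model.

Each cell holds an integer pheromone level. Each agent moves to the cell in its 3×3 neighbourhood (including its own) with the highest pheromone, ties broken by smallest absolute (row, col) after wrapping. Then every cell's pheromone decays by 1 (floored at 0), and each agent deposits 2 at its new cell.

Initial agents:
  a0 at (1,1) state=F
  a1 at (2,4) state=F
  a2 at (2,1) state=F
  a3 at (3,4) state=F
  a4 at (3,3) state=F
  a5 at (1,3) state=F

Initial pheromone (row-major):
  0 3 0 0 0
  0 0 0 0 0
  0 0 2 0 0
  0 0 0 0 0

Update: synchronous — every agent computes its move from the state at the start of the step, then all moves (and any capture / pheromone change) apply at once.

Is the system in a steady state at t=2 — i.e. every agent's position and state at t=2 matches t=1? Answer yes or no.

no

t=1: a0@(0,1) a1@(1,0) a2@(2,2) a3@(0,0) a4@(2,2) a5@(2,2) | pheromone: 2 4 0 0 0 / 2 0 0 0 0 / 0 0 7 0 0 / 0 0 0 0 0
t=2: a0@(0,1) a1@(0,1) a2@(2,2) a3@(0,1) a4@(2,2) a5@(2,2) | pheromone: 1 9 0 0 0 / 1 0 0 0 0 / 0 0 12 0 0 / 0 0 0 0 0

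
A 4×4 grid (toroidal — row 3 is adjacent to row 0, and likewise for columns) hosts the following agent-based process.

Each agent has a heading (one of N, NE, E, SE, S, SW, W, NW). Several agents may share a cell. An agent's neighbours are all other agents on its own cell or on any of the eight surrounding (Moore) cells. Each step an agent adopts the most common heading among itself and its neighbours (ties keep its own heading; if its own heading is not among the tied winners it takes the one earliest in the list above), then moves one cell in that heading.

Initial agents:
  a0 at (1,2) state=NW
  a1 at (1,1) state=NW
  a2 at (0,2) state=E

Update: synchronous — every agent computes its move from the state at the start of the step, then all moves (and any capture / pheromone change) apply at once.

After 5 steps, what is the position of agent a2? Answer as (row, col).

t=1: a0@(0,1):NW a1@(0,0):NW a2@(3,1):NW
t=2: a0@(3,0):NW a1@(3,3):NW a2@(2,0):NW
t=3: a0@(2,3):NW a1@(2,2):NW a2@(1,3):NW
t=4: a0@(1,2):NW a1@(1,1):NW a2@(0,2):NW
t=5: a0@(0,1):NW a1@(0,0):NW a2@(3,1):NW

(3, 1)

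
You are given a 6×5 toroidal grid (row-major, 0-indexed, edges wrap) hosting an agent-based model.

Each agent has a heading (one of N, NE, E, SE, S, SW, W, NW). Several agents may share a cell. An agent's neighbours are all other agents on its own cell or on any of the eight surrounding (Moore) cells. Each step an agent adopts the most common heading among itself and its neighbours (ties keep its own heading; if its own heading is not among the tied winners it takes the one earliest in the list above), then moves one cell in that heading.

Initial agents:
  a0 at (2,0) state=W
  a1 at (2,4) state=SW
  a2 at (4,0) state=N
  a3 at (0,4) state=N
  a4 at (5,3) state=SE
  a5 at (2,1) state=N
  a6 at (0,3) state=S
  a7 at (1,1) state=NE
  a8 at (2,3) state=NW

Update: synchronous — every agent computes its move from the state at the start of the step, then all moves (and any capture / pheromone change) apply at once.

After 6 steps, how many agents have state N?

t=1: a0@(2,4):W a1@(3,3):SW a2@(3,0):N a3@(5,4):N a4@(0,4):SE a5@(1,1):N a6@(1,3):S a7@(0,2):NE a8@(1,2):NW
t=2: a0@(2,3):W a1@(4,2):SW a2@(2,0):N a3@(4,4):N a4@(1,0):SE a5@(0,1):N a6@(2,3):S a7@(5,3):NE a8@(0,1):NW
t=3: a0@(2,2):W a1@(5,1):SW a2@(1,0):N a3@(3,4):N a4@(0,0):N a5@(5,1):N a6@(3,3):S a7@(4,4):NE a8@(5,0):NW
t=4: a0@(2,1):W a1@(4,1):N a2@(0,0):N a3@(2,4):N a4@(5,0):N a5@(4,1):N a6@(4,3):S a7@(3,0):NE a8@(4,0):N
t=5: a0@(2,0):W a1@(3,1):N a2@(5,0):N a3@(1,4):N a4@(4,0):N a5@(3,1):N a6@(5,3):S a7@(2,0):N a8@(3,0):N
t=6: a0@(1,0):N a1@(2,1):N a2@(4,0):N a3@(0,4):N a4@(3,0):N a5@(2,1):N a6@(0,3):S a7@(1,0):N a8@(2,0):N

8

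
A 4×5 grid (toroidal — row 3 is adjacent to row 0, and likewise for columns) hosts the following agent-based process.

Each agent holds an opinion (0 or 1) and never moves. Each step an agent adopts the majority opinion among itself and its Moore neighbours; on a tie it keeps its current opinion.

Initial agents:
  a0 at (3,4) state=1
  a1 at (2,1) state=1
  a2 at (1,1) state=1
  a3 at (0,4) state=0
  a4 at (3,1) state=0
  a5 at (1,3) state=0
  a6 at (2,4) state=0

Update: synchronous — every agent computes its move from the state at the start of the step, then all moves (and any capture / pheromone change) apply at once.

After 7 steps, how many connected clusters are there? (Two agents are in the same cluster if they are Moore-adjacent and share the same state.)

3

t=1: a0@(3,4):0 a1@(2,1):1 a2@(1,1):1 a3@(0,4):0 a4@(3,1):0 a5@(1,3):0 a6@(2,4):0
t=2: (unchanged — steady state)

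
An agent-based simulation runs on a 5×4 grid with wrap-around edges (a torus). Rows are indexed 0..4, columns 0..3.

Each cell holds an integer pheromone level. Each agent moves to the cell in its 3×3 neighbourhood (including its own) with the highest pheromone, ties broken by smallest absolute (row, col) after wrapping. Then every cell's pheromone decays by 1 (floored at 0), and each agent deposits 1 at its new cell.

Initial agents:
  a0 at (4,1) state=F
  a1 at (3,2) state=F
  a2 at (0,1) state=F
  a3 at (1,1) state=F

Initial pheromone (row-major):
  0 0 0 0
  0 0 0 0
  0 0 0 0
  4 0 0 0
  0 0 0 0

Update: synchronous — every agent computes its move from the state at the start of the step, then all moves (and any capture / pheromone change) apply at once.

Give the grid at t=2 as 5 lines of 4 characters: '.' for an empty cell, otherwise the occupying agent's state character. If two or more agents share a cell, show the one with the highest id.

F...
....
....
F...
....

t=1: a0@(3,0) a1@(2,1) a2@(0,0) a3@(0,0) | pheromone: 2 0 0 0 / 0 0 0 0 / 0 1 0 0 / 4 0 0 0 / 0 0 0 0
t=2: a0@(3,0) a1@(3,0) a2@(0,0) a3@(0,0) | pheromone: 3 0 0 0 / 0 0 0 0 / 0 0 0 0 / 5 0 0 0 / 0 0 0 0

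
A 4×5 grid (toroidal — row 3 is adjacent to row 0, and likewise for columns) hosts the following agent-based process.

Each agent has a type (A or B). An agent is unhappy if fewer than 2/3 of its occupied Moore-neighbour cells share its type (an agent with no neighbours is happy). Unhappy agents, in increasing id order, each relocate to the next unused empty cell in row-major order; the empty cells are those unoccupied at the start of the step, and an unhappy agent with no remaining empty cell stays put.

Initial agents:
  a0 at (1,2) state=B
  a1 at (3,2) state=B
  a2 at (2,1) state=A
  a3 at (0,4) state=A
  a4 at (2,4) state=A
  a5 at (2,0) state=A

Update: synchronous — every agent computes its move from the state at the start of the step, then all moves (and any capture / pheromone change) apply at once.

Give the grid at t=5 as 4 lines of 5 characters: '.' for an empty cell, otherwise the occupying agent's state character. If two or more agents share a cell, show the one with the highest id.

BBA.A
.A.A.
.....
.....

t=1: a0@(0,0):B a1@(0,1):B a2@(0,2):A a3@(0,4):A a4@(2,4):A a5@(2,0):A
t=2: a0@(0,3):B a1@(1,0):B a2@(1,1):A a3@(1,2):A a4@(2,4):A a5@(2,0):A
t=3: a0@(0,0):B a1@(0,1):B a2@(1,1):A a3@(0,2):A a4@(0,4):A a5@(2,0):A
t=4: a0@(0,3):B a1@(1,0):B a2@(1,2):A a3@(1,3):A a4@(1,4):A a5@(2,0):A
t=5: a0@(0,0):B a1@(0,1):B a2@(0,2):A a3@(1,3):A a4@(0,4):A a5@(1,1):A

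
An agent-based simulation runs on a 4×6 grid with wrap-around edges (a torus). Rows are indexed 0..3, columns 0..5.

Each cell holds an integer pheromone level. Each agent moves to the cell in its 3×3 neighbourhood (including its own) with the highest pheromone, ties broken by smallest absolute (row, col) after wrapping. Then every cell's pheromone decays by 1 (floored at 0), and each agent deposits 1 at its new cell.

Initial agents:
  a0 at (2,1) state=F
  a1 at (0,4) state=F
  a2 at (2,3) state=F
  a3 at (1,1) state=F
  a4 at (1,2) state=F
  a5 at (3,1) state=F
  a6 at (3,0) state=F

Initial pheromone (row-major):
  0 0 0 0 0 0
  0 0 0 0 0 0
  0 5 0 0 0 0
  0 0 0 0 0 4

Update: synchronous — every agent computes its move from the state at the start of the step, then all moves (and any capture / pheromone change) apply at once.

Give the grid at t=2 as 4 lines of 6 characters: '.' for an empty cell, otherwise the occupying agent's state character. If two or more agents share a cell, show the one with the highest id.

t=1: a0@(2,1) a1@(3,5) a2@(1,2) a3@(2,1) a4@(2,1) a5@(2,1) a6@(2,1) | pheromone: 0 0 0 0 0 0 / 0 0 1 0 0 0 / 0 9 0 0 0 0 / 0 0 0 0 0 4
t=2: a0@(2,1) a1@(3,5) a2@(2,1) a3@(2,1) a4@(2,1) a5@(2,1) a6@(2,1) | pheromone: 0 0 0 0 0 0 / 0 0 0 0 0 0 / 0 14 0 0 0 0 / 0 0 0 0 0 4

......
......
.F....
.....F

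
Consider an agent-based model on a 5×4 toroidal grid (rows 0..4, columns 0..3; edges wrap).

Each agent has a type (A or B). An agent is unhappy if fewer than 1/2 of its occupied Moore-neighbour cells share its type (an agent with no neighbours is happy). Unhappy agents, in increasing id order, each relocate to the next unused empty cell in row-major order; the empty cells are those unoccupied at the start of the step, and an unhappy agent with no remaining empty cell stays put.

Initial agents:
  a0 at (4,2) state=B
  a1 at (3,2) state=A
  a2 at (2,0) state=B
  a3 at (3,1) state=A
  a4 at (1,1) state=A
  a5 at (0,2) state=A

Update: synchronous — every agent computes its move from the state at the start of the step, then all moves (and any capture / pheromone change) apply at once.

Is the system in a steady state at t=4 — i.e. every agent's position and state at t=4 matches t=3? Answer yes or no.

no

t=1: a0@(0,0):B a1@(3,2):A a2@(0,1):B a3@(0,3):A a4@(1,1):A a5@(0,2):A
t=2: a0@(1,0):B a1@(3,2):A a2@(1,2):B a3@(0,3):A a4@(1,3):A a5@(0,2):A
t=3: a0@(0,0):B a1@(3,2):A a2@(0,1):B a3@(0,3):A a4@(1,3):A a5@(0,2):A
t=4: a0@(1,0):B a1@(3,2):A a2@(0,1):B a3@(0,3):A a4@(1,3):A a5@(0,2):A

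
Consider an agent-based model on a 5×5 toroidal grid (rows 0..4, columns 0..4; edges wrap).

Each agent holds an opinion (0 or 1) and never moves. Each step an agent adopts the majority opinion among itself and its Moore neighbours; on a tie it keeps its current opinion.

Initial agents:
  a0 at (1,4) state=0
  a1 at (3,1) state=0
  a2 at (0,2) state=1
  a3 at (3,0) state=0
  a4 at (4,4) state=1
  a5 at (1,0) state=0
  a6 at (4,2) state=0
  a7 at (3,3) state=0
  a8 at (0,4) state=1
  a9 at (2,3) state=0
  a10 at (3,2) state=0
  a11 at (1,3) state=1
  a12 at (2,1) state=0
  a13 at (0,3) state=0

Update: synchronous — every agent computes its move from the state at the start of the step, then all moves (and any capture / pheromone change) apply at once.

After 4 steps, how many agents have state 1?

t=1: a0@(1,4):0 a1@(3,1):0 a2@(0,2):1 a3@(3,0):0 a4@(4,4):0 a5@(1,0):0 a6@(4,2):0 a7@(3,3):0 a8@(0,4):1 a9@(2,3):0 a10@(3,2):0 a11@(1,3):1 a12@(2,1):0 a13@(0,3):1
t=2: (unchanged — steady state)

4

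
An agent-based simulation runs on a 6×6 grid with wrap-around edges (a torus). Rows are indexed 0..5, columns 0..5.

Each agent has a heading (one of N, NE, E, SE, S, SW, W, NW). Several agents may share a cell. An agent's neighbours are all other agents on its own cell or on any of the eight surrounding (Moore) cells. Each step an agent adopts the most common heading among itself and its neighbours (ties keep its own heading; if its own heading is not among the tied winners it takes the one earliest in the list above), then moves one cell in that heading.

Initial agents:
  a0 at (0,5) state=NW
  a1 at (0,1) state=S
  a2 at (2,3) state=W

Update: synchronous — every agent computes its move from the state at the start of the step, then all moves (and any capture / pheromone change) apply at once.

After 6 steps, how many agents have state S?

1

t=1: a0@(5,4):NW a1@(1,1):S a2@(2,2):W
t=2: a0@(4,3):NW a1@(2,1):S a2@(2,1):W
t=3: a0@(3,2):NW a1@(3,1):S a2@(2,0):W
t=4: a0@(2,1):NW a1@(4,1):S a2@(2,5):W
t=5: a0@(1,0):NW a1@(5,1):S a2@(2,4):W
t=6: a0@(0,5):NW a1@(0,1):S a2@(2,3):W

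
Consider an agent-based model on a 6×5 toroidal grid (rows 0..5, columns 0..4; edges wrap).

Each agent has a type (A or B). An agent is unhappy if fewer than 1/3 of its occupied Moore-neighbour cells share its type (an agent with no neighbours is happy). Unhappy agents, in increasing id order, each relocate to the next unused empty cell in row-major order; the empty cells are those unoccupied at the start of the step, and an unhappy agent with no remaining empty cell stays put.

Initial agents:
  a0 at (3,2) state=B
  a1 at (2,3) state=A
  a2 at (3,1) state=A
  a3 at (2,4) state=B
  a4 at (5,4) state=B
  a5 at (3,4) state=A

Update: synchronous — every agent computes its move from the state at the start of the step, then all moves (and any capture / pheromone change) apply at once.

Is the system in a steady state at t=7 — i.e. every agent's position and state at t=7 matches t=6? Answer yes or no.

yes

t=1: a0@(0,0):B a1@(2,3):A a2@(0,1):A a3@(0,2):B a4@(5,4):B a5@(3,4):A
t=2: a0@(0,0):B a1@(2,3):A a2@(0,3):A a3@(0,4):B a4@(5,4):B a5@(3,4):A
t=3: a0@(0,0):B a1@(2,3):A a2@(0,1):A a3@(0,4):B a4@(5,4):B a5@(3,4):A
t=4: a0@(0,0):B a1@(2,3):A a2@(0,2):A a3@(0,4):B a4@(5,4):B a5@(3,4):A
t=5: (unchanged — steady state)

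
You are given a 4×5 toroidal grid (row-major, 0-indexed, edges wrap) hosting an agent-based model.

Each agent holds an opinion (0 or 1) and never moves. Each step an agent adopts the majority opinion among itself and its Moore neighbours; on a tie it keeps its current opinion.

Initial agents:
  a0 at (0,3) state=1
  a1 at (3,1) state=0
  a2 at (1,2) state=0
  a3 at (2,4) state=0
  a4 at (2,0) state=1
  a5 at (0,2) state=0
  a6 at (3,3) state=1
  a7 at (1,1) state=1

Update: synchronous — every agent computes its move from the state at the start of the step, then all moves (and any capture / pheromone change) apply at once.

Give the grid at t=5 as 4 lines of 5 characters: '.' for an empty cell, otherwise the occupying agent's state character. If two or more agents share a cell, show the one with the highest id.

t=1: a0@(0,3):1 a1@(3,1):0 a2@(1,2):0 a3@(2,4):1 a4@(2,0):1 a5@(0,2):0 a6@(3,3):1 a7@(1,1):1
t=2: (unchanged — steady state)

..01.
.10..
1...1
.0.1.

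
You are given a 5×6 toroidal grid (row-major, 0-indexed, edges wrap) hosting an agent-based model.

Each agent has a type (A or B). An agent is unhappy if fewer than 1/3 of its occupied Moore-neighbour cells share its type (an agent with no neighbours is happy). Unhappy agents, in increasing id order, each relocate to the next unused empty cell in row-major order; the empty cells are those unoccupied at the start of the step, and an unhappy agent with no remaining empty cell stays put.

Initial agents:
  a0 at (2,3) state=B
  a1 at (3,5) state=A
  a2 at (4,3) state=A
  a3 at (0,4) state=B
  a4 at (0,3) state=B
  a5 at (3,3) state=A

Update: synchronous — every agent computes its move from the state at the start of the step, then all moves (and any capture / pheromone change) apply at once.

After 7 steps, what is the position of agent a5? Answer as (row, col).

(3, 3)

t=1: a0@(0,0):B a1@(3,5):A a2@(4,3):A a3@(0,4):B a4@(0,3):B a5@(3,3):A
t=2: (unchanged — steady state)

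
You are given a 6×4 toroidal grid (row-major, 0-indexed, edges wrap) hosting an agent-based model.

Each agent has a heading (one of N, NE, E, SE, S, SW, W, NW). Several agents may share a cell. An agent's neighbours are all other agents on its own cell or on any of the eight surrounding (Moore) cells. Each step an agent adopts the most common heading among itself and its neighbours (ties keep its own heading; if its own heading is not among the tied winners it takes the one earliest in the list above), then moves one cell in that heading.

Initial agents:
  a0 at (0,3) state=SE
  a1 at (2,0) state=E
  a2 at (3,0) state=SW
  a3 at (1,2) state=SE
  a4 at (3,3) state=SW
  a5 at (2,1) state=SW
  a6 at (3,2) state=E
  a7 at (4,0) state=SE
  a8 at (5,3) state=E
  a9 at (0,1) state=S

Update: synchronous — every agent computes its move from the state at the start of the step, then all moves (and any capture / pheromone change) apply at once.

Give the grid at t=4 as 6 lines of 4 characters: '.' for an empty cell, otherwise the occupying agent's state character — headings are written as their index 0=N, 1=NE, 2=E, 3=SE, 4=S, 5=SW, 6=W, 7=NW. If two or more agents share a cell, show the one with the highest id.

t=1: a0@(1,0):SE a1@(3,3):SW a2@(4,3):SW a3@(2,3):SE a4@(4,2):SW a5@(3,0):SW a6@(4,1):SW a7@(5,3):SW a8@(0,0):SE a9@(1,1):S
t=2: a0@(2,1):SE a1@(4,2):SW a2@(5,2):SW a3@(3,0):SE a4@(5,1):SW a5@(4,3):SW a6@(5,0):SW a7@(0,2):SW a8@(1,1):SE a9@(2,2):SE
t=3: a0@(3,2):SE a1@(5,1):SW a2@(0,1):SW a3@(4,1):SE a4@(0,0):SW a5@(5,2):SW a6@(0,3):SW a7@(1,1):SW a8@(2,2):SE a9@(3,3):SE
t=4: a0@(4,3):SE a1@(0,0):SW a2@(1,0):SW a3@(5,2):SE a4@(1,3):SW a5@(0,1):SW a6@(1,2):SW a7@(2,0):SW a8@(3,3):SE a9@(4,0):SE

55..
5.55
5...
...3
3..3
..3.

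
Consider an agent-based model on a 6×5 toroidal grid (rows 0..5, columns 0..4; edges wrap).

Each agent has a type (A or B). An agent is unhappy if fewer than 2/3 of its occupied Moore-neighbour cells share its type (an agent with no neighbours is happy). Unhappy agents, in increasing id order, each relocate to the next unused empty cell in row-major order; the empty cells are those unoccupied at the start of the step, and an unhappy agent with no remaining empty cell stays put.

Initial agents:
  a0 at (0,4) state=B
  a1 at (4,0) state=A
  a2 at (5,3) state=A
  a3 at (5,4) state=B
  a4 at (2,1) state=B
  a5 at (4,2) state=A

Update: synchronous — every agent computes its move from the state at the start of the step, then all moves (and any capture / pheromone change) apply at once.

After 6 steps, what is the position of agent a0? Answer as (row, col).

t=1: a0@(0,0):B a1@(0,1):A a2@(0,2):A a3@(0,3):B a4@(2,1):B a5@(4,2):A
t=2: a0@(0,4):B a1@(1,0):A a2@(1,1):A a3@(1,2):B a4@(2,1):B a5@(4,2):A
t=3: a0@(0,0):B a1@(0,1):A a2@(0,2):A a3@(0,3):B a4@(1,3):B a5@(4,2):A
t=4: a0@(0,4):B a1@(1,0):A a2@(1,1):A a3@(1,2):B a4@(1,4):B a5@(4,2):A
t=5: a0@(0,0):B a1@(0,1):A a2@(0,2):A a3@(0,3):B a4@(1,3):B a5@(4,2):A
t=6: a0@(0,4):B a1@(1,0):A a2@(1,1):A a3@(1,2):B a4@(1,4):B a5@(4,2):A

(0, 4)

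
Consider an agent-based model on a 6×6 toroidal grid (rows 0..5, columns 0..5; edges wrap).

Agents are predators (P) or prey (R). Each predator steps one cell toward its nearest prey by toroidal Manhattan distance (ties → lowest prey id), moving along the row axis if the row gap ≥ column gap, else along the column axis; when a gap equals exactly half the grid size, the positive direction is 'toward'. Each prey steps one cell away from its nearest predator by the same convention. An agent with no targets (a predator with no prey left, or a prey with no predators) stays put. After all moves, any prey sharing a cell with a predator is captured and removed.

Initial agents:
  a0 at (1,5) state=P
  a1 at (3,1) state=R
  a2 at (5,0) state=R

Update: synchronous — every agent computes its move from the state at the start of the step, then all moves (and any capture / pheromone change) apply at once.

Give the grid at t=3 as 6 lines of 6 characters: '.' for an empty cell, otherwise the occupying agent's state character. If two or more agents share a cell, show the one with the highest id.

......
......
RR....
......
.....P
......

t=1: a0@(0,5):P a1@(4,1):R a2@(4,0):R
t=2: a0@(5,5):P a1@(3,1):R a2@(3,0):R
t=3: a0@(4,5):P a1@(2,1):R a2@(2,0):R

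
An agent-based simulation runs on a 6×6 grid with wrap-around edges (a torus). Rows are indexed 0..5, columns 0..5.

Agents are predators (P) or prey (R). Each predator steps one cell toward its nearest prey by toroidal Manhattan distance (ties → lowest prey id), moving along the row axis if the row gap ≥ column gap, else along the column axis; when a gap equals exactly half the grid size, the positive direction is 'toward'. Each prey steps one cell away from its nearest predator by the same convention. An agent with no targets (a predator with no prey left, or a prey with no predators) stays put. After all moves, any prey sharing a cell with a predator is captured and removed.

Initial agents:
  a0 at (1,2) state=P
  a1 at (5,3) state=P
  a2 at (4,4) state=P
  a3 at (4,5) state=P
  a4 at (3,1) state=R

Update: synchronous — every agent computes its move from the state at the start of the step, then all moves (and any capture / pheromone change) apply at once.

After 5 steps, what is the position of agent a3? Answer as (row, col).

t=1: a0@(2,2):P a1@(4,3):P a2@(4,5):P a3@(4,0):P a4@(4,1):R
t=2: a0@(3,2):P a1@(4,2):P a2@(4,0):P a3@(4,1):P
t=3: (unchanged — steady state)

(4, 1)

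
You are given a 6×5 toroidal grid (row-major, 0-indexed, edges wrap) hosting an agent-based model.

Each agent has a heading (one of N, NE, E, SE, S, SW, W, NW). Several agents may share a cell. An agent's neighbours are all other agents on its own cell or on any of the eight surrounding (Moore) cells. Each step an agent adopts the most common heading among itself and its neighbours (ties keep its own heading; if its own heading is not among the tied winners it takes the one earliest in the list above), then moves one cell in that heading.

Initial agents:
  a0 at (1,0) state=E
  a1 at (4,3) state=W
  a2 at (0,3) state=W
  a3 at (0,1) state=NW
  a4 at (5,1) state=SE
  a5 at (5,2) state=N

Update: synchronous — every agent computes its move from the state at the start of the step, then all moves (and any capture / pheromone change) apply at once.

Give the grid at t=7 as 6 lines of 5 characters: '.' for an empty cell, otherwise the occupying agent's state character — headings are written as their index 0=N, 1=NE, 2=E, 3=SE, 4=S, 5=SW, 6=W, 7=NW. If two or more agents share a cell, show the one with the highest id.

.6...
..6..
.....
.....
.6...
6...7

t=1: a0@(1,1):E a1@(4,2):W a2@(0,2):W a3@(5,0):NW a4@(0,2):SE a5@(5,1):W
t=2: a0@(1,2):E a1@(4,1):W a2@(0,1):W a3@(4,4):NW a4@(0,1):W a5@(5,0):W
t=3: a0@(1,1):W a1@(4,0):W a2@(0,0):W a3@(3,3):NW a4@(0,0):W a5@(5,4):W
t=4: a0@(1,0):W a1@(4,4):W a2@(0,4):W a3@(2,2):NW a4@(0,4):W a5@(5,3):W
t=5: a0@(1,4):W a1@(4,3):W a2@(0,3):W a3@(1,1):NW a4@(0,3):W a5@(5,2):W
t=6: a0@(1,3):W a1@(4,2):W a2@(0,2):W a3@(0,0):NW a4@(0,2):W a5@(5,1):W
t=7: a0@(1,2):W a1@(4,1):W a2@(0,1):W a3@(5,4):NW a4@(0,1):W a5@(5,0):W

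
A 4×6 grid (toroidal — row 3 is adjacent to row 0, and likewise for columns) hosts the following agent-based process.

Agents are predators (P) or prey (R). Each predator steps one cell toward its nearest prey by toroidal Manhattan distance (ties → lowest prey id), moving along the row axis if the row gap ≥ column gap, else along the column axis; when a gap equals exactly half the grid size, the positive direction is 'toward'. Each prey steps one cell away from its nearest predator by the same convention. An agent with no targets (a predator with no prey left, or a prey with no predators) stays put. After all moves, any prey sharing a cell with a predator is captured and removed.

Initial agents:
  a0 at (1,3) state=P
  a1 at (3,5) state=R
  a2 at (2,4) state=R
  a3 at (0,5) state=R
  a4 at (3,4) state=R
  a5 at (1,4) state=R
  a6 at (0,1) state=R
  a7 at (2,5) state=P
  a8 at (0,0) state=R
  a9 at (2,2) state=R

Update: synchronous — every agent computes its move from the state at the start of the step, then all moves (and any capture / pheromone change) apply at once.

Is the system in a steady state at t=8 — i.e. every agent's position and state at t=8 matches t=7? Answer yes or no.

t=1: a0@(1,4):P a1@(0,5):R a2@(2,3):R a4@(0,4):R a5@(1,5):R a6@(0,0):R a7@(3,5):P a8@(3,0):R a9@(3,2):R
t=2: a0@(0,4):P a1@(1,5):R a2@(3,3):R a4@(3,4):R a5@(1,0):R a6@(1,0):R a7@(0,5):P a8@(3,1):R a9@(3,1):R
t=3: a0@(3,4):P a1@(2,5):R a2@(2,3):R a4@(2,4):R a5@(2,0):R a6@(2,0):R a7@(1,5):P a8@(3,2):R a9@(3,2):R
t=4: a0@(2,4):P a1@(3,5):R a2@(1,3):R a4@(1,4):R a5@(3,0):R a6@(3,0):R a7@(2,5):P a8@(3,1):R a9@(3,1):R
t=5: a0@(1,4):P a1@(0,5):R a2@(0,3):R a4@(0,4):R a5@(0,0):R a6@(0,0):R a7@(3,5):P a8@(3,2):R a9@(3,2):R
t=6: a0@(0,4):P a1@(1,5):R a2@(3,3):R a4@(3,4):R a5@(1,0):R a6@(1,0):R a7@(0,5):P a8@(3,1):R a9@(3,1):R
t=7: a0@(3,4):P a1@(2,5):R a2@(2,3):R a4@(2,4):R a5@(2,0):R a6@(2,0):R a7@(1,5):P a8@(3,2):R a9@(3,2):R
t=8: a0@(2,4):P a1@(3,5):R a2@(1,3):R a4@(1,4):R a5@(3,0):R a6@(3,0):R a7@(2,5):P a8@(3,1):R a9@(3,1):R

no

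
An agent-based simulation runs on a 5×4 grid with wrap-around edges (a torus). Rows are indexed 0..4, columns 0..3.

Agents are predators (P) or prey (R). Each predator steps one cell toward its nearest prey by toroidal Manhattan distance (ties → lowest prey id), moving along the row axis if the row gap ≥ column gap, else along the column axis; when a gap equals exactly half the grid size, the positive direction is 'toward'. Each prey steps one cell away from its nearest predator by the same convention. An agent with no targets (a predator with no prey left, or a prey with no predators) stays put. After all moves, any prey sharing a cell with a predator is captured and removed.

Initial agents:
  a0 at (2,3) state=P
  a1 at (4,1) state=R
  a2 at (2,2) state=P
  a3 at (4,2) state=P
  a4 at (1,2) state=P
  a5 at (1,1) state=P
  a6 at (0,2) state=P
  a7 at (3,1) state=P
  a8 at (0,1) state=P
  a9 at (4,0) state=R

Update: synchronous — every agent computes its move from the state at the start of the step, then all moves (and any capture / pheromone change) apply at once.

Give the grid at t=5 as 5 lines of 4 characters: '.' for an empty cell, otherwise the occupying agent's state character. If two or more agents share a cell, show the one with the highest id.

....
..P.
P.PP
...R
....

t=1: a0@(3,3):P a1@(4,0):R a2@(3,2):P a3@(4,1):P a4@(0,2):P a5@(0,1):P a6@(4,2):P a7@(4,1):P a8@(4,1):P a9@(4,3):R
t=2: a0@(4,3):P a2@(4,2):P a3@(4,0):P a4@(4,2):P a5@(4,1):P a6@(4,3):P a7@(4,0):P a8@(4,0):P a9@(0,3):R
t=3: a0@(0,3):P a2@(0,2):P a3@(0,0):P a4@(0,2):P a5@(4,2):P a6@(0,3):P a7@(0,0):P a8@(0,0):P a9@(1,3):R
t=4: a0@(1,3):P a2@(1,2):P a3@(1,0):P a4@(1,2):P a5@(0,2):P a6@(1,3):P a7@(1,0):P a8@(1,0):P a9@(2,3):R
t=5: a0@(2,3):P a2@(2,2):P a3@(2,0):P a4@(2,2):P a5@(1,2):P a6@(2,3):P a7@(2,0):P a8@(2,0):P a9@(3,3):R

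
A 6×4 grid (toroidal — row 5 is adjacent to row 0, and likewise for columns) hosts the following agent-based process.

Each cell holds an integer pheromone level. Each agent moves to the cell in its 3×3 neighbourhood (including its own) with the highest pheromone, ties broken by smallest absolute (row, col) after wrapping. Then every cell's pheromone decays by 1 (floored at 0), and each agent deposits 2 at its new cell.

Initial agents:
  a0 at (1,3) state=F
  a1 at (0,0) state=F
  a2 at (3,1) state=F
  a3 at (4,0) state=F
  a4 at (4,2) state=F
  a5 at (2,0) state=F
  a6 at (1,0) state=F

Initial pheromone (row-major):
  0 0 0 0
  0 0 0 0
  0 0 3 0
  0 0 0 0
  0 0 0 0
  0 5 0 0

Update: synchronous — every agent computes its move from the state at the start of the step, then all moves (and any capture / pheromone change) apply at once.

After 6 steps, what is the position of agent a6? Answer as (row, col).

t=1: a0@(2,2) a1@(5,1) a2@(2,2) a3@(5,1) a4@(5,1) a5@(1,0) a6@(0,0) | pheromone: 2 0 0 0 / 2 0 0 0 / 0 0 6 0 / 0 0 0 0 / 0 0 0 0 / 0 10 0 0
t=2: a0@(2,2) a1@(5,1) a2@(2,2) a3@(5,1) a4@(5,1) a5@(0,0) a6@(5,1) | pheromone: 3 0 0 0 / 1 0 0 0 / 0 0 9 0 / 0 0 0 0 / 0 0 0 0 / 0 17 0 0
t=3: a0@(2,2) a1@(5,1) a2@(2,2) a3@(5,1) a4@(5,1) a5@(5,1) a6@(5,1) | pheromone: 2 0 0 0 / 0 0 0 0 / 0 0 12 0 / 0 0 0 0 / 0 0 0 0 / 0 26 0 0
t=4: a0@(2,2) a1@(5,1) a2@(2,2) a3@(5,1) a4@(5,1) a5@(5,1) a6@(5,1) | pheromone: 1 0 0 0 / 0 0 0 0 / 0 0 15 0 / 0 0 0 0 / 0 0 0 0 / 0 35 0 0
t=5: a0@(2,2) a1@(5,1) a2@(2,2) a3@(5,1) a4@(5,1) a5@(5,1) a6@(5,1) | pheromone: 0 0 0 0 / 0 0 0 0 / 0 0 18 0 / 0 0 0 0 / 0 0 0 0 / 0 44 0 0
t=6: a0@(2,2) a1@(5,1) a2@(2,2) a3@(5,1) a4@(5,1) a5@(5,1) a6@(5,1) | pheromone: 0 0 0 0 / 0 0 0 0 / 0 0 21 0 / 0 0 0 0 / 0 0 0 0 / 0 53 0 0

(5, 1)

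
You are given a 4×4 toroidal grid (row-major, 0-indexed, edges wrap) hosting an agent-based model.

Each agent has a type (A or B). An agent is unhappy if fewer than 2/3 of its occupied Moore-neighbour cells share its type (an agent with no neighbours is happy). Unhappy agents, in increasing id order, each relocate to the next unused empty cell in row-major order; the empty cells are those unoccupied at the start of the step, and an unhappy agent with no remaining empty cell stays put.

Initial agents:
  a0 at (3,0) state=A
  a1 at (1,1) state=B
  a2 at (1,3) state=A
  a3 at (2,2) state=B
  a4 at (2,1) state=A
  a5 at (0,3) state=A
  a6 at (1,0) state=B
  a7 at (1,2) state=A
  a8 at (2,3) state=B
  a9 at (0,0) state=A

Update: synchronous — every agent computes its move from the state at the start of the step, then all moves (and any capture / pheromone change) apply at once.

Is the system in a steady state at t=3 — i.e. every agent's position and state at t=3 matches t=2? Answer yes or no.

t=1: a0@(3,0):A a1@(0,1):B a2@(0,2):A a3@(2,0):B a4@(3,1):A a5@(0,3):A a6@(3,2):B a7@(3,3):A a8@(2,3):B a9@(0,0):A
t=2: a0@(1,0):A a1@(1,1):B a2@(1,2):A a3@(1,3):B a4@(2,1):A a5@(0,3):A a6@(2,2):B a7@(3,3):A a8@(2,3):B a9@(0,0):A
t=3: a0@(0,1):A a1@(0,2):B a2@(2,0):A a3@(3,0):B a4@(3,1):A a5@(0,3):A a6@(3,2):B a7@(3,3):A a8@(2,3):B a9@(0,0):A

no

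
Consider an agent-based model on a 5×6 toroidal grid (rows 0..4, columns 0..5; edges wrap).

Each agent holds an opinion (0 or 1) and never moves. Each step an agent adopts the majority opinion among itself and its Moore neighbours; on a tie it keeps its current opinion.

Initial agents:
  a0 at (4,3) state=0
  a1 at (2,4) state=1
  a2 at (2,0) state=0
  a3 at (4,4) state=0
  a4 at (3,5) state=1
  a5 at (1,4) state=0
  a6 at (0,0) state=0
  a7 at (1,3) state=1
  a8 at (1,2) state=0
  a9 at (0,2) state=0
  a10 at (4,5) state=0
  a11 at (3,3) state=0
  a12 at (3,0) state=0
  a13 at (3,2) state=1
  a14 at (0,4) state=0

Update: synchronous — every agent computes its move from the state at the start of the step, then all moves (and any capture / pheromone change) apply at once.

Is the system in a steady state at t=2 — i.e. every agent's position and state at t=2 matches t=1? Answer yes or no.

t=1: a0@(4,3):0 a1@(2,4):1 a2@(2,0):0 a3@(4,4):0 a4@(3,5):0 a5@(1,4):0 a6@(0,0):0 a7@(1,3):0 a8@(1,2):0 a9@(0,2):0 a10@(4,5):0 a11@(3,3):0 a12@(3,0):0 a13@(3,2):0 a14@(0,4):0
t=2: a0@(4,3):0 a1@(2,4):0 a2@(2,0):0 a3@(4,4):0 a4@(3,5):0 a5@(1,4):0 a6@(0,0):0 a7@(1,3):0 a8@(1,2):0 a9@(0,2):0 a10@(4,5):0 a11@(3,3):0 a12@(3,0):0 a13@(3,2):0 a14@(0,4):0

no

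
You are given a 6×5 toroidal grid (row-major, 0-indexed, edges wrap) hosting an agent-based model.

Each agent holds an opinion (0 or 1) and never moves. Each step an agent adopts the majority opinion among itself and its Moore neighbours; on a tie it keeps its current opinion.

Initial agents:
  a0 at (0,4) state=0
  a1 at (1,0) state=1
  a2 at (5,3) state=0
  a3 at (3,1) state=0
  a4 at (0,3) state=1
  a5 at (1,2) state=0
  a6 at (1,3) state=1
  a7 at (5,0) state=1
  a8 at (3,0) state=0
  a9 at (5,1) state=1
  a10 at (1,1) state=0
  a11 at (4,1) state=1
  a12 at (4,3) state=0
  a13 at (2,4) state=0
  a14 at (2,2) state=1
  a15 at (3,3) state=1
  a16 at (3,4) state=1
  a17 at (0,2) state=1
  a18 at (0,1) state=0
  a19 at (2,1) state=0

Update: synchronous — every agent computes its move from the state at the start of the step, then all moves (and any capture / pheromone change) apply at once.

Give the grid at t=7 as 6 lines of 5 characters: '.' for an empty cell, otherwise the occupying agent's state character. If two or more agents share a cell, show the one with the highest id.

t=1: a0@(0,4):1 a1@(1,0):0 a2@(5,3):0 a3@(3,1):0 a4@(0,3):1 a5@(1,2):0 a6@(1,3):1 a7@(5,0):1 a8@(3,0):0 a9@(5,1):1 a10@(1,1):0 a11@(4,1):1 a12@(4,3):0 a13@(2,4):1 a14@(2,2):0 a15@(3,3):1 a16@(3,4):0 a17@(0,2):1 a18@(0,1):1 a19@(2,1):0
t=2: a0@(0,4):1 a1@(1,0):0 a2@(5,3):1 a3@(3,1):0 a4@(0,3):1 a5@(1,2):0 a6@(1,3):1 a7@(5,0):1 a8@(3,0):0 a9@(5,1):1 a10@(1,1):0 a11@(4,1):1 a12@(4,3):0 a13@(2,4):1 a14@(2,2):0 a15@(3,3):0 a16@(3,4):0 a17@(0,2):1 a18@(0,1):1 a19@(2,1):0
t=3: a0@(0,4):1 a1@(1,0):0 a2@(5,3):1 a3@(3,1):0 a4@(0,3):1 a5@(1,2):0 a6@(1,3):1 a7@(5,0):1 a8@(3,0):0 a9@(5,1):1 a10@(1,1):0 a11@(4,1):1 a12@(4,3):0 a13@(2,4):0 a14@(2,2):0 a15@(3,3):0 a16@(3,4):0 a17@(0,2):1 a18@(0,1):1 a19@(2,1):0
t=4: (unchanged — steady state)

.1111
0001.
.00.0
00.00
.1.0.
11.1.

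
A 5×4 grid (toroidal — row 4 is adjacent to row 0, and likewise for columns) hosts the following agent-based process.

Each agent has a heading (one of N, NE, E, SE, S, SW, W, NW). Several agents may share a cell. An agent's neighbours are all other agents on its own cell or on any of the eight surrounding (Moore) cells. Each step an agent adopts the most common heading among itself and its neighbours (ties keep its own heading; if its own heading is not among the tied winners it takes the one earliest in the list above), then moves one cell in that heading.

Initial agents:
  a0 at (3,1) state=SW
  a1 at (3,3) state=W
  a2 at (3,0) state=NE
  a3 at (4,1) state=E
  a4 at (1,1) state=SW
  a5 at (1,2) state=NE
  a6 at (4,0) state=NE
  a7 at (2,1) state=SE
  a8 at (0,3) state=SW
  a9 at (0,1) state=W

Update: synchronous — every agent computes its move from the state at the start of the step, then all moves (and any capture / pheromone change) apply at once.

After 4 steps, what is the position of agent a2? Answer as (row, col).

t=1: a0@(2,2):NE a1@(2,0):NE a2@(2,1):NE a3@(3,2):NE a4@(2,0):SW a5@(2,1):SW a6@(3,1):NE a7@(1,2):NE a8@(4,0):NE a9@(4,2):NE
t=2: a0@(1,3):NE a1@(1,1):NE a2@(1,2):NE a3@(2,3):NE a4@(1,1):NE a5@(1,2):NE a6@(2,2):NE a7@(0,3):NE a8@(3,1):NE a9@(3,3):NE
t=3: a0@(0,0):NE a1@(0,2):NE a2@(0,3):NE a3@(1,0):NE a4@(0,2):NE a5@(0,3):NE a6@(1,3):NE a7@(4,0):NE a8@(2,2):NE a9@(2,0):NE
t=4: a0@(4,1):NE a1@(4,3):NE a2@(4,0):NE a3@(0,1):NE a4@(4,3):NE a5@(4,0):NE a6@(0,0):NE a7@(3,1):NE a8@(1,3):NE a9@(1,1):NE

(4, 0)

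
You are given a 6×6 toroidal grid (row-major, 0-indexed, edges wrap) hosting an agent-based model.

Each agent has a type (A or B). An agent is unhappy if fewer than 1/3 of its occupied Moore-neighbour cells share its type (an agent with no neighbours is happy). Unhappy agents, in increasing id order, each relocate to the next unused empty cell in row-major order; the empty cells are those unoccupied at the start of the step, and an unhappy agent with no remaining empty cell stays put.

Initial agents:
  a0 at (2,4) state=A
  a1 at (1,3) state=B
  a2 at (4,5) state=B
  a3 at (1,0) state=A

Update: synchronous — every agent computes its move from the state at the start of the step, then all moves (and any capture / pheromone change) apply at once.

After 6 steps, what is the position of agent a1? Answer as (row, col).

(0, 2)

t=1: a0@(0,0):A a1@(0,1):B a2@(4,5):B a3@(1,0):A
t=2: a0@(0,0):A a1@(0,2):B a2@(4,5):B a3@(1,0):A
t=3: (unchanged — steady state)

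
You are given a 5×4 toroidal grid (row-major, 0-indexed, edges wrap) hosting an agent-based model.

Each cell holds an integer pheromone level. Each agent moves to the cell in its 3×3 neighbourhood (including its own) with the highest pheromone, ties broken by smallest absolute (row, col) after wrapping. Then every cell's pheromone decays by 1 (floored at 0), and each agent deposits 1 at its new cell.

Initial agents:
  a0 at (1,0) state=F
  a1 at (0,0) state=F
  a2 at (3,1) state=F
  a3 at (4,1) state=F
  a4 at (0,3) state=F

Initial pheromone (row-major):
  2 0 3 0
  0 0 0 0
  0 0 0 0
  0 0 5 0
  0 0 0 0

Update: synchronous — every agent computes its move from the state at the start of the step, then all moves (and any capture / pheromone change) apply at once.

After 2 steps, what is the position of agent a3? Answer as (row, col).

t=1: a0@(0,0) a1@(0,0) a2@(3,2) a3@(3,2) a4@(0,2) | pheromone: 3 0 3 0 / 0 0 0 0 / 0 0 0 0 / 0 0 6 0 / 0 0 0 0
t=2: a0@(0,0) a1@(0,0) a2@(3,2) a3@(3,2) a4@(0,2) | pheromone: 4 0 3 0 / 0 0 0 0 / 0 0 0 0 / 0 0 7 0 / 0 0 0 0

(3, 2)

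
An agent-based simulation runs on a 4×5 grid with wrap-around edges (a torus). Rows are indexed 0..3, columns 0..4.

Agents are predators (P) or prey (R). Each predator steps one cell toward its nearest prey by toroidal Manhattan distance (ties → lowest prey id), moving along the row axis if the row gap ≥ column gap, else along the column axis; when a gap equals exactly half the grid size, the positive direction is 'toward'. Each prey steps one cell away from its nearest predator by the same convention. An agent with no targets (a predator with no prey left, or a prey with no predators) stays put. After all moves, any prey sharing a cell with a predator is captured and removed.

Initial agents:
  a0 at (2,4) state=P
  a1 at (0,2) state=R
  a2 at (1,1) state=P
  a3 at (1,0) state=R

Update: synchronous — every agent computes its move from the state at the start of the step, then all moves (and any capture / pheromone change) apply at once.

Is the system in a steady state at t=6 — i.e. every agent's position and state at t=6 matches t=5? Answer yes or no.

t=1: a0@(1,4):P a1@(3,2):R a2@(1,0):P
t=2: a0@(2,4):P a1@(2,2):R a2@(2,0):P
t=3: a0@(2,3):P a2@(2,1):P
t=4: (unchanged — steady state)

yes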